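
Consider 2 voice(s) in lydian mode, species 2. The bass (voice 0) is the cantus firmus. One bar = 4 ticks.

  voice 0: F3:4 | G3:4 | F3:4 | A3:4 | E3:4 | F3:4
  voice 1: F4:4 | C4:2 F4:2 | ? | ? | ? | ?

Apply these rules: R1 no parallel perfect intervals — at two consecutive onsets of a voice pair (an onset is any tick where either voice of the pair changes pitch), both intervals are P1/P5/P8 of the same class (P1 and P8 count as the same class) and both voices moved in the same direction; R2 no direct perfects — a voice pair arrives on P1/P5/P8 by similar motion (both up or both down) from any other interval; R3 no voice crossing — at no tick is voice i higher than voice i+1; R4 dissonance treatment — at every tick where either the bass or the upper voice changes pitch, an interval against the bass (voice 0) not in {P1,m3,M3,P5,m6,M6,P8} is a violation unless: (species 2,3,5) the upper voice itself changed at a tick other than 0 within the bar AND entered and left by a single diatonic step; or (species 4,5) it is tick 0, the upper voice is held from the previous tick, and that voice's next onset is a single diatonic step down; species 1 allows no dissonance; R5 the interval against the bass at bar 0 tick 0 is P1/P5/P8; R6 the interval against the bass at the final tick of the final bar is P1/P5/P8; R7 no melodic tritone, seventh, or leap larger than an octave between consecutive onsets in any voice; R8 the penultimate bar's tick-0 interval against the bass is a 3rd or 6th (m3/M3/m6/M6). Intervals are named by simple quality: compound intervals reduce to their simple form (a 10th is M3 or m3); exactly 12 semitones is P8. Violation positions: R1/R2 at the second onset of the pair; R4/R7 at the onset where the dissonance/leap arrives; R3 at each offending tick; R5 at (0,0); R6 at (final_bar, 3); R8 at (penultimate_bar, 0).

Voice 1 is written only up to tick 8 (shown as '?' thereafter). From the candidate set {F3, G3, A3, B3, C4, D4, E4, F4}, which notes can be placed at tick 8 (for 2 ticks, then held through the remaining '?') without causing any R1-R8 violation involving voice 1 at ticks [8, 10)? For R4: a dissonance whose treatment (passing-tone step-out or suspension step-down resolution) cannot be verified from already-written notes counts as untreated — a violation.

F3: violates R2
G3: violates R4,R7
A3: legal
B3: violates R4,R7
C4: violates R2
D4: legal
E4: violates R4
F4: legal

{A3, D4, F4}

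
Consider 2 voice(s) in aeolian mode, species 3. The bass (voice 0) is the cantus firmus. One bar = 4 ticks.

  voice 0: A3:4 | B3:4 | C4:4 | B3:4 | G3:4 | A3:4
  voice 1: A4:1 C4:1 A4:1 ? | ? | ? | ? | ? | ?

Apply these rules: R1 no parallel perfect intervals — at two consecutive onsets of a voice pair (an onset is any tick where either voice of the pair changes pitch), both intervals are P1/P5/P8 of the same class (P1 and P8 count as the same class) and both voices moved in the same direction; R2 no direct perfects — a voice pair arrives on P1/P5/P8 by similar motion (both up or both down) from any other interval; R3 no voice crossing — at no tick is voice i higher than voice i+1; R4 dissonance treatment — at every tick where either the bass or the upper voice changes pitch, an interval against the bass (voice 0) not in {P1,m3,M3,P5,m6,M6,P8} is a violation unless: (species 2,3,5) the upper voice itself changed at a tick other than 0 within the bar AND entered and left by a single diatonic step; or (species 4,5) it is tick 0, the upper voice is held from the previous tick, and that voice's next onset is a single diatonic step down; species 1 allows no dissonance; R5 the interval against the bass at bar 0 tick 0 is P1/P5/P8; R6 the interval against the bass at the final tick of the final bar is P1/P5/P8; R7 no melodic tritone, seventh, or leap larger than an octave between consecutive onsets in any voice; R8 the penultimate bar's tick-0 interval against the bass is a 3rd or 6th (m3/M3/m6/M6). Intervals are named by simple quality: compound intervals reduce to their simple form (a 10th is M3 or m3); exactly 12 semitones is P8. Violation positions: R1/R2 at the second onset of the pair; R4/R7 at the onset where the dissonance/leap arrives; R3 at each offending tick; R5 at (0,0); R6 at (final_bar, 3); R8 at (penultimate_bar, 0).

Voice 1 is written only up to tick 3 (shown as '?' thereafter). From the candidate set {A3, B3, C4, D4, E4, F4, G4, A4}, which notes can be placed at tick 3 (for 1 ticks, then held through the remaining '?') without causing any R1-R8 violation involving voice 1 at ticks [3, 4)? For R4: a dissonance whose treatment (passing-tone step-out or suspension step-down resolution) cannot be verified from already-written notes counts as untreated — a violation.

A3: legal
B3: violates R4,R7
C4: legal
D4: violates R4
E4: legal
F4: legal
G4: violates R4
A4: legal

{A3, A4, C4, E4, F4}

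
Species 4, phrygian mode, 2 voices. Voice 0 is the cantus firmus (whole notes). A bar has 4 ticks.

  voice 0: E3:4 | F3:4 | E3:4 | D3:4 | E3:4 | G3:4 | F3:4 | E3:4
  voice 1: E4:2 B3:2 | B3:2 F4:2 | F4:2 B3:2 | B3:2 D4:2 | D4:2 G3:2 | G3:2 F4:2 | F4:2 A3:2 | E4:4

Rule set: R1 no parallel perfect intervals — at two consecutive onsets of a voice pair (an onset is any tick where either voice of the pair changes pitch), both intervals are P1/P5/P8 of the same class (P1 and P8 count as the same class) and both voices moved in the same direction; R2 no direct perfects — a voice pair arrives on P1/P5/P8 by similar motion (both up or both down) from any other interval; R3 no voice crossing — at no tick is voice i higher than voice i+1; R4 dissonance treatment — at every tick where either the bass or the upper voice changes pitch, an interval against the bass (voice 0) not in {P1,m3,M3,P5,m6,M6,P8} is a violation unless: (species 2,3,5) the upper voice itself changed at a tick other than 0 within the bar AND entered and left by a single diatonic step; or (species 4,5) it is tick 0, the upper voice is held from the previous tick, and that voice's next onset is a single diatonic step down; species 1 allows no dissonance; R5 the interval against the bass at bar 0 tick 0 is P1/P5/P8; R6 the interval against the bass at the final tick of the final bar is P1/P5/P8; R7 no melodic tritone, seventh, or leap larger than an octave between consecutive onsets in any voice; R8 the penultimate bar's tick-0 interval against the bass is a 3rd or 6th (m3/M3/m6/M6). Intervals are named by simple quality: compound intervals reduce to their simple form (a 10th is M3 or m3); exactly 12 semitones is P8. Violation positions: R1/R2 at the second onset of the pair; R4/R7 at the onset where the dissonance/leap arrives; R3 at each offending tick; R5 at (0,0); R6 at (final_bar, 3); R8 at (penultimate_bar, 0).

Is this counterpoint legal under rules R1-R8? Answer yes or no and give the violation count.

No (8 violations)

bar 0: v0=E3 v1=E4 (P8)
bar 1: v0=F3 v1=B3 (TT)
bar 2: v0=E3 v1=F4 (m2)
bar 3: v0=D3 v1=B3 (M6)
bar 4: v0=E3 v1=D4 (m7)
bar 5: v0=G3 v1=G3 (P1)
bar 6: v0=F3 v1=F4 (P8)
bar 7: v0=E3 v1=E4 (P8)
  R4 @ bar1.0: F3/B3 TT untreated
  R7 @ bar1.2: B3->F4 leap 6st
  R4 @ bar2.0: E3/F4 m2 untreated
  R7 @ bar2.2: F4->B3 leap 6st
  R4 @ bar4.0: E3/D4 m7 untreated
  R4 @ bar5.2: G3/F4 m7 untreated
  R7 @ bar5.2: G3->F4 leap 10st
  R8 @ bar6.0: penult P8 not 3rd/6th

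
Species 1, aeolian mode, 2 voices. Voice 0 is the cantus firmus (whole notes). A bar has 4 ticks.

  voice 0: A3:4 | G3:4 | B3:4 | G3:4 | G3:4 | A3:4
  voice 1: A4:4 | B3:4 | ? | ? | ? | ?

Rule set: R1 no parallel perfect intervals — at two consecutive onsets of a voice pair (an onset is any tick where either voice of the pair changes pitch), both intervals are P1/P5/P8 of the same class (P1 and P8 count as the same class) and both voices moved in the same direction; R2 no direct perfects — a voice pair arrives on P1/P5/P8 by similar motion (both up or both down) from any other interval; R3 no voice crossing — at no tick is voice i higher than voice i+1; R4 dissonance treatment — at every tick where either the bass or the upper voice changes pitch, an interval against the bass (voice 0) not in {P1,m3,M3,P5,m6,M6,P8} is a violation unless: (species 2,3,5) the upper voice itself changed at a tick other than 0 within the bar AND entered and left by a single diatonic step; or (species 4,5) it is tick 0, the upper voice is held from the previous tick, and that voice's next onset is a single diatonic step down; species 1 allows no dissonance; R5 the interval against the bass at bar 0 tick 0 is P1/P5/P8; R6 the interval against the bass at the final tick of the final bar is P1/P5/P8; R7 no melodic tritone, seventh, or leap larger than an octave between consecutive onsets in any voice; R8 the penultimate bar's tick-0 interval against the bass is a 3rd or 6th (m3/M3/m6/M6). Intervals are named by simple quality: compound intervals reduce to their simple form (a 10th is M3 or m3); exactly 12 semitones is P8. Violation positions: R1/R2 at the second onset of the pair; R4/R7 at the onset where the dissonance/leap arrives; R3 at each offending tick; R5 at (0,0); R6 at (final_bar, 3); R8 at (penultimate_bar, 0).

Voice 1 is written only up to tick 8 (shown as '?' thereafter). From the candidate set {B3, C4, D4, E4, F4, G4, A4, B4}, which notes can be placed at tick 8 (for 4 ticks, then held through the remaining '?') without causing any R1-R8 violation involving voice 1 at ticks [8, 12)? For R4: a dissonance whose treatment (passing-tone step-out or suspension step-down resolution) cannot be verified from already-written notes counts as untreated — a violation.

B3: legal
C4: violates R4
D4: legal
E4: violates R4
F4: violates R4,R7
G4: legal
A4: violates R4,R7
B4: violates R2

{B3, D4, G4}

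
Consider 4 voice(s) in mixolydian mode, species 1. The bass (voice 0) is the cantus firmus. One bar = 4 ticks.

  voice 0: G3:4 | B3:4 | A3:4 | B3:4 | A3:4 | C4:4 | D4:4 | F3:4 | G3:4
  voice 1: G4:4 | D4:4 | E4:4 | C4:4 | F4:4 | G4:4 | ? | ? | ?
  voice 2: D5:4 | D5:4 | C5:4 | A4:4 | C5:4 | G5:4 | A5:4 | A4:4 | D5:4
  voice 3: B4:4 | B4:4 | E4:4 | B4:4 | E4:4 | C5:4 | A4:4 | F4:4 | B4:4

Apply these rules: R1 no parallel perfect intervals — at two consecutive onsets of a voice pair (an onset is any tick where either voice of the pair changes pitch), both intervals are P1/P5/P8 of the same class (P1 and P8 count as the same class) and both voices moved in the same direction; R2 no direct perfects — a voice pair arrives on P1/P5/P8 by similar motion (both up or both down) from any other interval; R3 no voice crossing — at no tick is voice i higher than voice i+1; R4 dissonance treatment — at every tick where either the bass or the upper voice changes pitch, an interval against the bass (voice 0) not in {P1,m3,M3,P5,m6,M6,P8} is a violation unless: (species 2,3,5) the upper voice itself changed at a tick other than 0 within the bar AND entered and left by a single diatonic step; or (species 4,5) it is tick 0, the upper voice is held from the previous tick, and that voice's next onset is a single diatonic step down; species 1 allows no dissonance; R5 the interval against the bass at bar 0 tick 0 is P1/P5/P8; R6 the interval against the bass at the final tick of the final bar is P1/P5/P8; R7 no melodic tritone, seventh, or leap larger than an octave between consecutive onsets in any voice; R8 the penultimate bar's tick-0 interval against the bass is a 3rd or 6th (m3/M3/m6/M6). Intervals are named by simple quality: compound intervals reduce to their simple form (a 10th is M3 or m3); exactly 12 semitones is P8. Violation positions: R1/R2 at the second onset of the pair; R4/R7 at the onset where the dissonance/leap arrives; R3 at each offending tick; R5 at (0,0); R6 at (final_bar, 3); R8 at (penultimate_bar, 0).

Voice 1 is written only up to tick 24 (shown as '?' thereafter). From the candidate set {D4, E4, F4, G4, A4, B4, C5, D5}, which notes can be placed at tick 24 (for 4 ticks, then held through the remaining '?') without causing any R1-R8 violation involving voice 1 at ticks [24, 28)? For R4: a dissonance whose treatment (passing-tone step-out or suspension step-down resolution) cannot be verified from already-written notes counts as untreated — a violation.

D4: violates R2
E4: violates R4
F4: legal
G4: violates R4
A4: violates R1
B4: legal
C5: violates R4
D5: violates R2

{B4, F4}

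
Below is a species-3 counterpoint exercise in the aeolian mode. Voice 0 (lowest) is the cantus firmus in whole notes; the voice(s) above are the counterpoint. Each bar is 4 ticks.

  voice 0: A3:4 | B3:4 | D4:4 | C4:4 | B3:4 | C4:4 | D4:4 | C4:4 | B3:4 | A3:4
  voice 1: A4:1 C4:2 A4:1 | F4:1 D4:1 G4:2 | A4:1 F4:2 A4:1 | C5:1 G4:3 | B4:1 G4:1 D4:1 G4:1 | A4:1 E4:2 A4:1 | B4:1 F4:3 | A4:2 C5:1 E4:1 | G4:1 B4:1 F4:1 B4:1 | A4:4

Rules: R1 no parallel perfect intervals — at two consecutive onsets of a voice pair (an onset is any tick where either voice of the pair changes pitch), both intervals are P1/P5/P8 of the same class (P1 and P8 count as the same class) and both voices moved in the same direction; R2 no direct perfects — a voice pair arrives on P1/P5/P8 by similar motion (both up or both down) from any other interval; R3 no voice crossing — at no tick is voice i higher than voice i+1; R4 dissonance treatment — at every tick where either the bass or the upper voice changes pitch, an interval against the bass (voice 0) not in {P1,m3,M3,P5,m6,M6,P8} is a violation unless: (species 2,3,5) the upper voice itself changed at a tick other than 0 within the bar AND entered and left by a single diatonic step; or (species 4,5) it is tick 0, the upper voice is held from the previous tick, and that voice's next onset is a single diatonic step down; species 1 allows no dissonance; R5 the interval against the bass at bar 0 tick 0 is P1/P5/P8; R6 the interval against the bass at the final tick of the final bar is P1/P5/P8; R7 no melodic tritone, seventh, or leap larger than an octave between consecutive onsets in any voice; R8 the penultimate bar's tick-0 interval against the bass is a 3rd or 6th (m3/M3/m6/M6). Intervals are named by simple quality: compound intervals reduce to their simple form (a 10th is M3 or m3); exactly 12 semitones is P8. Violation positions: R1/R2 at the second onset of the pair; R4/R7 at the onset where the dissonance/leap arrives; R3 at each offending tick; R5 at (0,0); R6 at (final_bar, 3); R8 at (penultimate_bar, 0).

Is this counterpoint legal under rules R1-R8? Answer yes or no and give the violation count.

No (7 violations)

bar 0: v0=A3 v1=A4 (P8)
bar 1: v0=B3 v1=F4 (TT)
bar 2: v0=D4 v1=A4 (P5)
bar 3: v0=C4 v1=C5 (P8)
bar 4: v0=B3 v1=B4 (P8)
bar 5: v0=C4 v1=A4 (M6)
bar 6: v0=D4 v1=B4 (M6)
bar 7: v0=C4 v1=A4 (M6)
bar 8: v0=B3 v1=G4 (m6)
bar 9: v0=A3 v1=A4 (P8)
  R4 @ bar1.0: B3/F4 TT untreated
  R2 @ bar2.0: B3/G4 m6 -> D4/A4 P5 similar
  R7 @ bar6.1: B4->F4 leap 6st
  R4 @ bar8.2: B3/F4 TT untreated
  R7 @ bar8.2: B4->F4 leap 6st
  R7 @ bar8.3: F4->B4 leap 6st
  R1 @ bar9.0: B3/B4 P8 -> A3/A4 P8 similar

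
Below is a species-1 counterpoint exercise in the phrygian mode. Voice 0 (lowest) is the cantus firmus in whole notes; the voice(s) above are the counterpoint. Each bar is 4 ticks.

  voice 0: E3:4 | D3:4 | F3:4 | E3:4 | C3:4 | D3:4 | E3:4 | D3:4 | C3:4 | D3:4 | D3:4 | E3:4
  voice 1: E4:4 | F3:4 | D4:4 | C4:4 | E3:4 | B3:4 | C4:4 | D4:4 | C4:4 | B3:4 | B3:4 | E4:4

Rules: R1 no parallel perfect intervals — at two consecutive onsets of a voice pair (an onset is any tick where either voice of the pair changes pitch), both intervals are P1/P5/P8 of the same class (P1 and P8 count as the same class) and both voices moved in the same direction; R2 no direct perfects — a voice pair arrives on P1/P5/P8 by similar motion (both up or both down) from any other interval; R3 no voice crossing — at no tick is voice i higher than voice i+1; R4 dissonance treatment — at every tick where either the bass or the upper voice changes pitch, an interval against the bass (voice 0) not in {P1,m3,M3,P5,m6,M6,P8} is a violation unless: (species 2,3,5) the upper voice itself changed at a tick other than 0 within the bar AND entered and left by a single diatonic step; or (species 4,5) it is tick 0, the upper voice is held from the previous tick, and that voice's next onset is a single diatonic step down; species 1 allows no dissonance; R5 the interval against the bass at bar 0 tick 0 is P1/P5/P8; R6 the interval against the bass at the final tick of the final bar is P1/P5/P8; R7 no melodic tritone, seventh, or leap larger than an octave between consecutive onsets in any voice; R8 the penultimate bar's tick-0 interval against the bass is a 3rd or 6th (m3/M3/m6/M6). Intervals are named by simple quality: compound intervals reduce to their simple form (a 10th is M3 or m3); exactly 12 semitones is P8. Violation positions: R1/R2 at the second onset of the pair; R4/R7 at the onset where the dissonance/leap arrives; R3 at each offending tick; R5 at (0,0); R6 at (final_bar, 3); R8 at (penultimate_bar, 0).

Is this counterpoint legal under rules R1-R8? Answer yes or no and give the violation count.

No (3 violations)

bar 0: v0=E3 v1=E4 (P8)
bar 1: v0=D3 v1=F3 (m3)
bar 2: v0=F3 v1=D4 (M6)
bar 3: v0=E3 v1=C4 (m6)
bar 4: v0=C3 v1=E3 (M3)
bar 5: v0=D3 v1=B3 (M6)
bar 6: v0=E3 v1=C4 (m6)
bar 7: v0=D3 v1=D4 (P8)
bar 8: v0=C3 v1=C4 (P8)
bar 9: v0=D3 v1=B3 (M6)
bar 10: v0=D3 v1=B3 (M6)
bar 11: v0=E3 v1=E4 (P8)
  R7 @ bar1.0: E4->F3 leap 11st
  R1 @ bar8.0: D3/D4 P8 -> C3/C4 P8 similar
  R2 @ bar11.0: D3/B3 M6 -> E3/E4 P8 similar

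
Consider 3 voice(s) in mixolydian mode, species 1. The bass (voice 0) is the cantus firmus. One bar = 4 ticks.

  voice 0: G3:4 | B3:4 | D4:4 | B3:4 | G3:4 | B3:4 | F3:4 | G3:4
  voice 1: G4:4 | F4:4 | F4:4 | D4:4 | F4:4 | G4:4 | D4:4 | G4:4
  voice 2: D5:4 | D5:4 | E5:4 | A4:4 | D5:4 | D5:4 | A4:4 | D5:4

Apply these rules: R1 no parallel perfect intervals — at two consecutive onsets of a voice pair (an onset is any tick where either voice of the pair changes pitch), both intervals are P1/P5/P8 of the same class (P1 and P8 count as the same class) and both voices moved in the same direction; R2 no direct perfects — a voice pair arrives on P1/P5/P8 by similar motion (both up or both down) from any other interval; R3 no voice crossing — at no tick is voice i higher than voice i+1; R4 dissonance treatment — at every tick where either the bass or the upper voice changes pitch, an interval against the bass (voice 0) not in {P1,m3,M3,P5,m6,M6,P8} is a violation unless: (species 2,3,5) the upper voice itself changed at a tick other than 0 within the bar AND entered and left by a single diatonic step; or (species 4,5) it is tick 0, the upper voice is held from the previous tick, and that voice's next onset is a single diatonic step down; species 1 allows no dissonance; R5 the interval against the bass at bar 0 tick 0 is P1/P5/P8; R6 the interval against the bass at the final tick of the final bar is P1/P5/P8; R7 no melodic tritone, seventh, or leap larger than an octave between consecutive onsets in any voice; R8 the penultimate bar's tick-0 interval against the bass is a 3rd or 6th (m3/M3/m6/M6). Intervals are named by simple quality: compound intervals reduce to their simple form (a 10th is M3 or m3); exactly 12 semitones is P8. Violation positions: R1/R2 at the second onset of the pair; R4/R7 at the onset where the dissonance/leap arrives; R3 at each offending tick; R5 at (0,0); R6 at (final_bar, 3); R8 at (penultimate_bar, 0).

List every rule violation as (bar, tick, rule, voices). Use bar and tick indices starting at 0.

bar 0: v0=G3 v1=G4 v2=D5 downbeat P5
bar 1: v0=B3 v1=F4 v2=D5 downbeat m3
bar 2: v0=D4 v1=F4 v2=E5 downbeat M2
bar 3: v0=B3 v1=D4 v2=A4 downbeat m7
bar 4: v0=G3 v1=F4 v2=D5 downbeat P5
bar 5: v0=B3 v1=G4 v2=D5 downbeat m3
bar 6: v0=F3 v1=D4 v2=A4 downbeat M3
bar 7: v0=G3 v1=G4 v2=D5 downbeat P5
  -> R4 @ bar 1 tick 0 v(0, 1): B3/F4 TT untreated
  -> R4 @ bar 2 tick 0 v(0, 2): D4/E5 M2 untreated
  -> R2 @ bar 3 tick 0 v(1, 2): F4/E5 M7 -> D4/A4 P5 similar
  -> R4 @ bar 3 tick 0 v(0, 2): B3/A4 m7 untreated
  -> R4 @ bar 4 tick 0 v(0, 1): G3/F4 m7 untreated
  -> R1 @ bar 6 tick 0 v(1, 2): G4/D5 P5 -> D4/A4 P5 similar
  -> R7 @ bar 6 tick 0 v(0,): B3->F3 leap 6st
  -> R1 @ bar 7 tick 0 v(1, 2): D4/A4 P5 -> G4/D5 P5 similar
  -> R2 @ bar 7 tick 0 v(0, 1): F3/D4 M6 -> G3/G4 P8 similar
  -> R2 @ bar 7 tick 0 v(0, 2): F3/A4 M3 -> G3/D5 P5 similar

(1, 0, R4, (0, 1))
(2, 0, R4, (0, 2))
(3, 0, R2, (1, 2))
(3, 0, R4, (0, 2))
(4, 0, R4, (0, 1))
(6, 0, R1, (1, 2))
(6, 0, R7, (0,))
(7, 0, R1, (1, 2))
(7, 0, R2, (0, 1))
(7, 0, R2, (0, 2))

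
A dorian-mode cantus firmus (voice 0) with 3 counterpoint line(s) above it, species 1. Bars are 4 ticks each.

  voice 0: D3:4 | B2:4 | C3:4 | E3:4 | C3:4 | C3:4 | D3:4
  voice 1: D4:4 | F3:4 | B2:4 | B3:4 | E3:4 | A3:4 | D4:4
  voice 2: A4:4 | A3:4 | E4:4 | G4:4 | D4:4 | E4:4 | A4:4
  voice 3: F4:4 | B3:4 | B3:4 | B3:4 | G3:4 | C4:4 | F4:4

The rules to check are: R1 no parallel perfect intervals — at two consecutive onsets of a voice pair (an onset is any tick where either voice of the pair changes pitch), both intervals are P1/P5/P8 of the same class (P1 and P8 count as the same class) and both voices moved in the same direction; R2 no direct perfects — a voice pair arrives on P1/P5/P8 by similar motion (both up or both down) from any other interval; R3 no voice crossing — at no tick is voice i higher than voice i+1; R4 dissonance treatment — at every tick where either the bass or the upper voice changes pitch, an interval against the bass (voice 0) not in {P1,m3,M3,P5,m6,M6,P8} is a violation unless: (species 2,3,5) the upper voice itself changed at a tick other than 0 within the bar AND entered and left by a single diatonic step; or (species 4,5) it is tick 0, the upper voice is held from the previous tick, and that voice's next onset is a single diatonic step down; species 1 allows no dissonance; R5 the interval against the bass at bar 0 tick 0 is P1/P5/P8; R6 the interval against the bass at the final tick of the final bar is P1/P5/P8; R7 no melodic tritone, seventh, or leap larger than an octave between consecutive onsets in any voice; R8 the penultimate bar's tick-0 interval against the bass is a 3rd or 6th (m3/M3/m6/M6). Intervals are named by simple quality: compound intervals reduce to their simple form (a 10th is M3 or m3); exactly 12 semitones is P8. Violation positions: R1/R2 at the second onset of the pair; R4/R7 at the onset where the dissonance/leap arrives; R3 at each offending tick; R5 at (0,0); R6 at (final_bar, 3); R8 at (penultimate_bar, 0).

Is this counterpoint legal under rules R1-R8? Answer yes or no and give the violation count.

bar 0: v0=D3 v1=D4 v2=A4 v3=F4 (m3)
bar 1: v0=B2 v1=F3 v2=A3 v3=B3 (P8)
bar 2: v0=C3 v1=B2 v2=E4 v3=B3 (M7)
bar 3: v0=E3 v1=B3 v2=G4 v3=B3 (P5)
bar 4: v0=C3 v1=E3 v2=D4 v3=G3 (P5)
bar 5: v0=C3 v1=A3 v2=E4 v3=C4 (P8)
bar 6: v0=D3 v1=D4 v2=A4 v3=F4 (m3)
  R3 @ bar0.0: A4 above F4
  R5 @ bar0.0: opens on m3
  R3 @ bar0.1: A4 above F4
  R3 @ bar0.2: A4 above F4
  R3 @ bar0.3: A4 above F4
  R2 @ bar1.0: D3/F4 m3 -> B2/B3 P8 similar
  R4 @ bar1.0: B2/F3 TT untreated
  R4 @ bar1.0: B2/A3 m7 untreated
  R7 @ bar1.0: F4->B3 leap 6st
  R3 @ bar2.0: C3 above B2
  R3 @ bar2.0: E4 above B3
  R4 @ bar2.0: C3/B2 m2 untreated
  R4 @ bar2.0: C3/B3 M7 untreated
  R7 @ bar2.0: F3->B2 leap 6st
  R3 @ bar2.1: C3 above B2
  R3 @ bar2.1: E4 above B3
  R3 @ bar2.2: C3 above B2
  R3 @ bar2.2: E4 above B3
  R3 @ bar2.3: C3 above B2
  R3 @ bar2.3: E4 above B3
  R2 @ bar3.0: C3/B2 m2 -> E3/B3 P5 similar
  R3 @ bar3.0: G4 above B3
  R3 @ bar3.1: G4 above B3
  R3 @ bar3.2: G4 above B3
  R3 @ bar3.3: G4 above B3
  R1 @ bar4.0: E3/B3 P5 -> C3/G3 P5 similar
  R2 @ bar4.0: G4/B3 m6 -> D4/G3 P5 similar
  R3 @ bar4.0: D4 above G3
  R4 @ bar4.0: C3/D4 M2 untreated
  R3 @ bar4.1: D4 above G3
  R3 @ bar4.2: D4 above G3
  R3 @ bar4.3: D4 above G3
  R2 @ bar5.0: E3/D4 m7 -> A3/E4 P5 similar
  R3 @ bar5.0: E4 above C4
  R8 @ bar5.0: penult P8 not 3rd/6th
  R3 @ bar5.1: E4 above C4
  R3 @ bar5.2: E4 above C4
  R3 @ bar5.3: E4 above C4
  R1 @ bar6.0: A3/E4 P5 -> D4/A4 P5 similar
  R2 @ bar6.0: C3/A3 M6 -> D3/D4 P8 similar
  R2 @ bar6.0: C3/E4 M3 -> D3/A4 P5 similar
  R3 @ bar6.0: A4 above F4
  R3 @ bar6.1: A4 above F4
  R3 @ bar6.2: A4 above F4
  R3 @ bar6.3: A4 above F4
  R6 @ bar6.3: closes on m3

No (46 violations)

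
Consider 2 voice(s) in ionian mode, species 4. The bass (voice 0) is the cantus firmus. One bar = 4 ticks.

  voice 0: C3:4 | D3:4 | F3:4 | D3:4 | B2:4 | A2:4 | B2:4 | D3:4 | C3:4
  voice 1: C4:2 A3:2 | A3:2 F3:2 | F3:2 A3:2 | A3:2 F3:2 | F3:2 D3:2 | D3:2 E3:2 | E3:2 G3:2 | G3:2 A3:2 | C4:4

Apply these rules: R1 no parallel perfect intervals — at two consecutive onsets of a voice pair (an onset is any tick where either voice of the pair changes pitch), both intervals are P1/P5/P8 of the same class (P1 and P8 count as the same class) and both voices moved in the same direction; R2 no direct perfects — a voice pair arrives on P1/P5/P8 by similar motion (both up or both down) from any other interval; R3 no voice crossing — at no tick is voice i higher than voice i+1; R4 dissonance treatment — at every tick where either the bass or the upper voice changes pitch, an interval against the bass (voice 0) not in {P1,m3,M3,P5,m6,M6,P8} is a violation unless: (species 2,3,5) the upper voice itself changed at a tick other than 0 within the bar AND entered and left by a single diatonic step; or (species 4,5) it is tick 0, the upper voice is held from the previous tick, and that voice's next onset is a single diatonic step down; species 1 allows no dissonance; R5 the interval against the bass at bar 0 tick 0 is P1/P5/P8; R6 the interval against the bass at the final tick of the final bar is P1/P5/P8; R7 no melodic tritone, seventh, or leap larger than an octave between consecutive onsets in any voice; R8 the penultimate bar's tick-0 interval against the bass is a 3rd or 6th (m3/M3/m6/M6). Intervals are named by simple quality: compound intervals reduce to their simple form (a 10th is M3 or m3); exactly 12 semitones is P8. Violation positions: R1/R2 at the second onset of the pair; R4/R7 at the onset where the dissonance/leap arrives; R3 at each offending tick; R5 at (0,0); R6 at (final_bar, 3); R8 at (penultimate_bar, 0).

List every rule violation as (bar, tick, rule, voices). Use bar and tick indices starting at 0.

(4, 0, R4, (0, 1))
(5, 0, R4, (0, 1))
(6, 0, R4, (0, 1))
(7, 0, R4, (0, 1))
(7, 0, R8, (0, 1))

bar 0: v0=C3 v1=C4 downbeat P8
bar 1: v0=D3 v1=A3 downbeat P5
bar 2: v0=F3 v1=F3 downbeat P1
bar 3: v0=D3 v1=A3 downbeat P5
bar 4: v0=B2 v1=F3 downbeat TT
bar 5: v0=A2 v1=D3 downbeat P4
bar 6: v0=B2 v1=E3 downbeat P4
bar 7: v0=D3 v1=G3 downbeat P4
bar 8: v0=C3 v1=C4 downbeat P8
  -> R4 @ bar 4 tick 0 v(0, 1): B2/F3 TT untreated
  -> R4 @ bar 5 tick 0 v(0, 1): A2/D3 P4 untreated
  -> R4 @ bar 6 tick 0 v(0, 1): B2/E3 P4 untreated
  -> R4 @ bar 7 tick 0 v(0, 1): D3/G3 P4 untreated
  -> R8 @ bar 7 tick 0 v(0, 1): penult P4 not 3rd/6th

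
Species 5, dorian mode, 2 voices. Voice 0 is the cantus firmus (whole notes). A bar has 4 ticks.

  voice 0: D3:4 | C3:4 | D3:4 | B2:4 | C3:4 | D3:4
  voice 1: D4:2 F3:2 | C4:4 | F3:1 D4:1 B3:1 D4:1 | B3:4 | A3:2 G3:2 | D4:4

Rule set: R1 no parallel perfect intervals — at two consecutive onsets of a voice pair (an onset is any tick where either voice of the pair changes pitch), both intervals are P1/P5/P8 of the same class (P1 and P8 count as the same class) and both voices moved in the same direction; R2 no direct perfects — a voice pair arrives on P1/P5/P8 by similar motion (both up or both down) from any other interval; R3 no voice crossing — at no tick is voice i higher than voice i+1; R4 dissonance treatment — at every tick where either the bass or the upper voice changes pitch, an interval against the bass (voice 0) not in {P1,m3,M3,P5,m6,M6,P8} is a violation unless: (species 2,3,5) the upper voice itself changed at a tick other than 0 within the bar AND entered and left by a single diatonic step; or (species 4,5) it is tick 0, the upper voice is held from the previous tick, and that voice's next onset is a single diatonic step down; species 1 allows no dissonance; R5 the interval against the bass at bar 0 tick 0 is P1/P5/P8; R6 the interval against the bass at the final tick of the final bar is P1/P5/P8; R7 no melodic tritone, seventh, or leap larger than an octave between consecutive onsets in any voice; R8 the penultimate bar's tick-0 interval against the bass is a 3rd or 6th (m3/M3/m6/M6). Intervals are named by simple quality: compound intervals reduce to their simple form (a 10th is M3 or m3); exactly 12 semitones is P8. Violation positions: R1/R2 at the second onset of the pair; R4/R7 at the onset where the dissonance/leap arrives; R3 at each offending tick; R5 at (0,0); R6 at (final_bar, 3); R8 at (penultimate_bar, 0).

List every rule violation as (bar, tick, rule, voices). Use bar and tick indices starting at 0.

(3, 0, R1, (0, 1))
(5, 0, R2, (0, 1))

bar 0: v0=D3 v1=D4 downbeat P8
bar 1: v0=C3 v1=C4 downbeat P8
bar 2: v0=D3 v1=F3 downbeat m3
bar 3: v0=B2 v1=B3 downbeat P8
bar 4: v0=C3 v1=A3 downbeat M6
bar 5: v0=D3 v1=D4 downbeat P8
  -> R1 @ bar 3 tick 0 v(0, 1): D3/D4 P8 -> B2/B3 P8 similar
  -> R2 @ bar 5 tick 0 v(0, 1): C3/G3 P5 -> D3/D4 P8 similar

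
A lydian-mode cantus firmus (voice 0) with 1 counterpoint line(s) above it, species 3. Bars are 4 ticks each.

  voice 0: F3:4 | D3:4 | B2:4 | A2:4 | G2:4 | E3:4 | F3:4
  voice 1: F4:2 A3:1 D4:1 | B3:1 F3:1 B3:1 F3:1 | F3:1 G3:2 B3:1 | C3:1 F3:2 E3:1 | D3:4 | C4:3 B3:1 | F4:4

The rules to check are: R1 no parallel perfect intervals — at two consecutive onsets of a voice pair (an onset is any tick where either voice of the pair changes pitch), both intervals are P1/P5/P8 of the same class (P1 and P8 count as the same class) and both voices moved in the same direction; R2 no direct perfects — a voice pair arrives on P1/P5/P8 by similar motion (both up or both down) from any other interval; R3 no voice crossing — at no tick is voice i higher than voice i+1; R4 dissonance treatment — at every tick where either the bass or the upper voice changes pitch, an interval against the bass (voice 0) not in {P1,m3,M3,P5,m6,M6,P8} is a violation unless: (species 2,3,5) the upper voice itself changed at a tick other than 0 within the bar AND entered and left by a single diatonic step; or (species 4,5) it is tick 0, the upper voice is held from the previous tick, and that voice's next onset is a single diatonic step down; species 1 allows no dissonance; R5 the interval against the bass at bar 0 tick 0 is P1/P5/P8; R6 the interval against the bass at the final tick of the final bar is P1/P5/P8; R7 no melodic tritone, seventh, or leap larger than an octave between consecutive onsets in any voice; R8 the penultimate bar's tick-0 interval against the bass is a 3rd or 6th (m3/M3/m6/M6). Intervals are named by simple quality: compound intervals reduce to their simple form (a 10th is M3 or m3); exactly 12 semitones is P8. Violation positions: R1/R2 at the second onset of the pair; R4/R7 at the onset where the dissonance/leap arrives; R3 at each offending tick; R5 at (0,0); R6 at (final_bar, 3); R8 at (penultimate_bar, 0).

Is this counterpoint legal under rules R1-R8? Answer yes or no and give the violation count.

bar 0: v0=F3 v1=F4 (P8)
bar 1: v0=D3 v1=B3 (M6)
bar 2: v0=B2 v1=F3 (TT)
bar 3: v0=A2 v1=C3 (m3)
bar 4: v0=G2 v1=D3 (P5)
bar 5: v0=E3 v1=C4 (m6)
bar 6: v0=F3 v1=F4 (P8)
  R7 @ bar1.1: B3->F3 leap 6st
  R7 @ bar1.2: F3->B3 leap 6st
  R7 @ bar1.3: B3->F3 leap 6st
  R4 @ bar2.0: B2/F3 TT untreated
  R7 @ bar3.0: B3->C3 leap 11st
  R1 @ bar4.0: A2/E3 P5 -> G2/D3 P5 similar
  R7 @ bar5.0: D3->C4 leap 10st
  R2 @ bar6.0: E3/B3 P5 -> F3/F4 P8 similar
  R7 @ bar6.0: B3->F4 leap 6st

No (9 violations)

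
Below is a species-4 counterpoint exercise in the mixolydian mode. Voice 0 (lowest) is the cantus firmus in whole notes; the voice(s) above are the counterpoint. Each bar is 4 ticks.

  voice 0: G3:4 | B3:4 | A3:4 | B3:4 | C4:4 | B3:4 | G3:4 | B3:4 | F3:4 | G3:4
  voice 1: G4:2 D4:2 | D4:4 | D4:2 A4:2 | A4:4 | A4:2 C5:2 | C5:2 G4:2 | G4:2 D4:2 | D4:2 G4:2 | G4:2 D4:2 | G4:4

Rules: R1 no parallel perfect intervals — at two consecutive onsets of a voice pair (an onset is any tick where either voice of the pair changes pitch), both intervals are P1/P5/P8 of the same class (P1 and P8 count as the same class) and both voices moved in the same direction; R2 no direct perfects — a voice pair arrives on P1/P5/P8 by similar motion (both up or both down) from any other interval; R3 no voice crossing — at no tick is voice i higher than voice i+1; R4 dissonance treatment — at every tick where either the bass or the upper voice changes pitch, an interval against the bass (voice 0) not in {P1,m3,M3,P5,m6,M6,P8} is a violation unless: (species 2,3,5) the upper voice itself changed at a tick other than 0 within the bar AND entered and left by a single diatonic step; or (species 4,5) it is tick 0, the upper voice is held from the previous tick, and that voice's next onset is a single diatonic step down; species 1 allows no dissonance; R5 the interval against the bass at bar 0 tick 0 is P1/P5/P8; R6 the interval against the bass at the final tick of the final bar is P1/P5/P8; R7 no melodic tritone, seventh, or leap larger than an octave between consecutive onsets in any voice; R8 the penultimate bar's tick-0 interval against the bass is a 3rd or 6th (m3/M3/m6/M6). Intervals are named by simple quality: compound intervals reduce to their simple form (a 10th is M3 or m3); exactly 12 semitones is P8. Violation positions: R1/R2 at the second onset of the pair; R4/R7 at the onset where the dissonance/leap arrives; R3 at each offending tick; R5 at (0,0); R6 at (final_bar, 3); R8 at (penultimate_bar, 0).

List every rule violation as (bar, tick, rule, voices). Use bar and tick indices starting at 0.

(2, 0, R4, (0, 1))
(3, 0, R4, (0, 1))
(5, 0, R4, (0, 1))
(8, 0, R4, (0, 1))
(8, 0, R7, (0,))
(8, 0, R8, (0, 1))
(9, 0, R2, (0, 1))

bar 0: v0=G3 v1=G4 downbeat P8
bar 1: v0=B3 v1=D4 downbeat m3
bar 2: v0=A3 v1=D4 downbeat P4
bar 3: v0=B3 v1=A4 downbeat m7
bar 4: v0=C4 v1=A4 downbeat M6
bar 5: v0=B3 v1=C5 downbeat m2
bar 6: v0=G3 v1=G4 downbeat P8
bar 7: v0=B3 v1=D4 downbeat m3
bar 8: v0=F3 v1=G4 downbeat M2
bar 9: v0=G3 v1=G4 downbeat P8
  -> R4 @ bar 2 tick 0 v(0, 1): A3/D4 P4 untreated
  -> R4 @ bar 3 tick 0 v(0, 1): B3/A4 m7 untreated
  -> R4 @ bar 5 tick 0 v(0, 1): B3/C5 m2 untreated
  -> R4 @ bar 8 tick 0 v(0, 1): F3/G4 M2 untreated
  -> R7 @ bar 8 tick 0 v(0,): B3->F3 leap 6st
  -> R8 @ bar 8 tick 0 v(0, 1): penult M2 not 3rd/6th
  -> R2 @ bar 9 tick 0 v(0, 1): F3/D4 M6 -> G3/G4 P8 similar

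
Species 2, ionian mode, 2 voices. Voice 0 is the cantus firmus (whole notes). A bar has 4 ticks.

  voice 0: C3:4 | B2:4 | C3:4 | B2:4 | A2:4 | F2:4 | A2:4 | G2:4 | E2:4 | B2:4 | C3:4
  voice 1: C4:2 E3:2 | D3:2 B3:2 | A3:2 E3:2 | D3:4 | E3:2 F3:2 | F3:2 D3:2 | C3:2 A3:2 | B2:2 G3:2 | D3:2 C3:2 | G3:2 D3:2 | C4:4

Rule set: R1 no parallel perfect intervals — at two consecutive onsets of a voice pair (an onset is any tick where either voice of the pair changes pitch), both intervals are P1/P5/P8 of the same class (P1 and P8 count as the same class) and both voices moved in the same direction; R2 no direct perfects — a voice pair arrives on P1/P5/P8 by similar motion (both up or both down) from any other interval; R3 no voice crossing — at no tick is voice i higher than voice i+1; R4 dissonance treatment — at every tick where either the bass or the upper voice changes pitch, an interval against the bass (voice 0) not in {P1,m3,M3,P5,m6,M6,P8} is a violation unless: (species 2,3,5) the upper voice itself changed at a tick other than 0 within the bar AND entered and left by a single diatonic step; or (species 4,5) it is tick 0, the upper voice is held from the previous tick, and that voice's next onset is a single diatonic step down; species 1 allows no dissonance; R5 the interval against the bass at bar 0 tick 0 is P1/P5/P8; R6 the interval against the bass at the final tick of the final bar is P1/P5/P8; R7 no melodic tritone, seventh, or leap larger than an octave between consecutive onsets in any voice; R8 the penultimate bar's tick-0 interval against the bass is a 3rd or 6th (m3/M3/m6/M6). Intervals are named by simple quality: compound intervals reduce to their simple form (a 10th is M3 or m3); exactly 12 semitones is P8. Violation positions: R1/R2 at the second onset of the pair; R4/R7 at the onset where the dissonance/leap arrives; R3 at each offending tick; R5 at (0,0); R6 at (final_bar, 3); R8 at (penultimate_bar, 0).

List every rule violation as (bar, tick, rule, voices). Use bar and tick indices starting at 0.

bar 0: v0=C3 v1=C4 downbeat P8
bar 1: v0=B2 v1=D3 downbeat m3
bar 2: v0=C3 v1=A3 downbeat M6
bar 3: v0=B2 v1=D3 downbeat m3
bar 4: v0=A2 v1=E3 downbeat P5
bar 5: v0=F2 v1=F3 downbeat P8
bar 6: v0=A2 v1=C3 downbeat m3
bar 7: v0=G2 v1=B2 downbeat M3
bar 8: v0=E2 v1=D3 downbeat m7
bar 9: v0=B2 v1=G3 downbeat m6
bar 10: v0=C3 v1=C4 downbeat P8
  -> R7 @ bar 7 tick 0 v(1,): A3->B2 leap 10st
  -> R4 @ bar 8 tick 0 v(0, 1): E2/D3 m7 untreated
  -> R2 @ bar 10 tick 0 v(0, 1): B2/D3 m3 -> C3/C4 P8 similar
  -> R7 @ bar 10 tick 0 v(1,): D3->C4 leap 10st

(7, 0, R7, (1,))
(8, 0, R4, (0, 1))
(10, 0, R2, (0, 1))
(10, 0, R7, (1,))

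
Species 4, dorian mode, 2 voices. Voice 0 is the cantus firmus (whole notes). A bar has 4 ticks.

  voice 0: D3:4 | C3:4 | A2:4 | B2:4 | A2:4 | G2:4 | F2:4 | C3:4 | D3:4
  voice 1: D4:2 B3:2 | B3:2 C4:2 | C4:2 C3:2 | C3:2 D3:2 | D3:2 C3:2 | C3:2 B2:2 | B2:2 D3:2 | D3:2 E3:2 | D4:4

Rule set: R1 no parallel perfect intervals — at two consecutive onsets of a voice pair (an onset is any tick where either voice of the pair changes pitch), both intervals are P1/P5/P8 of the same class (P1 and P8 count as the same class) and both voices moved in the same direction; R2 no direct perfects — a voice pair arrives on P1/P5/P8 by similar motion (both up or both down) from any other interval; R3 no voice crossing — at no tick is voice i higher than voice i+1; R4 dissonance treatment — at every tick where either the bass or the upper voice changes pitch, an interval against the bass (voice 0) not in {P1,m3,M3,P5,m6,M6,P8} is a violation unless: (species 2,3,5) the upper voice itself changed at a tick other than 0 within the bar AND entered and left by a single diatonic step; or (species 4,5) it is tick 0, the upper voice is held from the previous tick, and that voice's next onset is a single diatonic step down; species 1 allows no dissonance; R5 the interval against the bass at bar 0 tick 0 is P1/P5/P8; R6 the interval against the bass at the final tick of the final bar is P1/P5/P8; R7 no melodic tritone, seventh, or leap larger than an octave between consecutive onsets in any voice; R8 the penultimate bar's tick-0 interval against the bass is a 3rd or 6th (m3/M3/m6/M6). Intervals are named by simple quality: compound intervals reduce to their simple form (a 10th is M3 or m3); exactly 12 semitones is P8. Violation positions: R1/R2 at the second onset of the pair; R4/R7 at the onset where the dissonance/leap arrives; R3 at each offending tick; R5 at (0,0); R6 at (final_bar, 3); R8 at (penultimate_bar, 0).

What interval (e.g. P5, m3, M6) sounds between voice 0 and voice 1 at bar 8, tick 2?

voice 0=D3 voice 1=D4 -> P8

P8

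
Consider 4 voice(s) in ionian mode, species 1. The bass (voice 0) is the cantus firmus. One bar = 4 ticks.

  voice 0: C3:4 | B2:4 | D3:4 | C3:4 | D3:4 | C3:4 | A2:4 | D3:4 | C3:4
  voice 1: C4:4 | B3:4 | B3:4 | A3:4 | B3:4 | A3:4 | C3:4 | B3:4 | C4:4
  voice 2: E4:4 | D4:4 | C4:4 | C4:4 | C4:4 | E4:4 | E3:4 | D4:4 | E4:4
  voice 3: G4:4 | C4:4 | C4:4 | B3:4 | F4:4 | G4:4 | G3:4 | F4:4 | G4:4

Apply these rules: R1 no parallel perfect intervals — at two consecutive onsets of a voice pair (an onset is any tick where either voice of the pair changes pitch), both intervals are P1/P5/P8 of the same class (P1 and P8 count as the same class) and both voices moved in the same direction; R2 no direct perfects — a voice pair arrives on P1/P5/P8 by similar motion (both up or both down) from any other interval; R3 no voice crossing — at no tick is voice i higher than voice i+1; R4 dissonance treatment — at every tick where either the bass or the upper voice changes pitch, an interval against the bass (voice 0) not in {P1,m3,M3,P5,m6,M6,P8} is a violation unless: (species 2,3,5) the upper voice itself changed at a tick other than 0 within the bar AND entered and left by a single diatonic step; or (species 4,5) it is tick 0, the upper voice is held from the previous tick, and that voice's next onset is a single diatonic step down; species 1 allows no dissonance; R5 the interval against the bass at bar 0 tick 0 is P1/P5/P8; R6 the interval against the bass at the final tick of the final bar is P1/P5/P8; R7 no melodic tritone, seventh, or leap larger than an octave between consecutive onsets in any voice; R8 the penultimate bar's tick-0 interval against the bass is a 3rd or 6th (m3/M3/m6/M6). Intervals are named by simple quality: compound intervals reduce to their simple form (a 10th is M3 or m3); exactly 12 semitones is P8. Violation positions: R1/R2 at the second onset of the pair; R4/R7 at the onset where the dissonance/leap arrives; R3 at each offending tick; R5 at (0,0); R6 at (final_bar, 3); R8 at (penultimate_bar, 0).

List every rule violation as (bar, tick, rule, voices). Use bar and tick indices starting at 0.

bar 0: v0=C3 v1=C4 v2=E4 v3=G4 downbeat P5
bar 1: v0=B2 v1=B3 v2=D4 v3=C4 downbeat m2
bar 2: v0=D3 v1=B3 v2=C4 v3=C4 downbeat m7
bar 3: v0=C3 v1=A3 v2=C4 v3=B3 downbeat M7
bar 4: v0=D3 v1=B3 v2=C4 v3=F4 downbeat m3
bar 5: v0=C3 v1=A3 v2=E4 v3=G4 downbeat P5
bar 6: v0=A2 v1=C3 v2=E3 v3=G3 downbeat m7
bar 7: v0=D3 v1=B3 v2=D4 v3=F4 downbeat m3
bar 8: v0=C3 v1=C4 v2=E4 v3=G4 downbeat P5
  -> R5 @ bar 0 tick 0 v(0, 2): opens on M3
  -> R1 @ bar 1 tick 0 v(0, 1): C3/C4 P8 -> B2/B3 P8 similar
  -> R3 @ bar 1 tick 0 v(2, 3): D4 above C4
  -> R4 @ bar 1 tick 0 v(0, 3): B2/C4 m2 untreated
  -> R3 @ bar 1 tick 1 v(2, 3): D4 above C4
  -> R3 @ bar 1 tick 2 v(2, 3): D4 above C4
  -> R3 @ bar 1 tick 3 v(2, 3): D4 above C4
  -> R4 @ bar 2 tick 0 v(0, 2): D3/C4 m7 untreated
  -> R4 @ bar 2 tick 0 v(0, 3): D3/C4 m7 untreated
  -> R3 @ bar 3 tick 0 v(2, 3): C4 above B3
  -> R4 @ bar 3 tick 0 v(0, 3): C3/B3 M7 untreated
  -> R3 @ bar 3 tick 1 v(2, 3): C4 above B3
  -> R3 @ bar 3 tick 2 v(2, 3): C4 above B3
  -> R3 @ bar 3 tick 3 v(2, 3): C4 above B3
  -> R4 @ bar 4 tick 0 v(0, 2): D3/C4 m7 untreated
  -> R7 @ bar 4 tick 0 v(3,): B3->F4 leap 6st
  -> R2 @ bar 6 tick 0 v(0, 2): C3/E4 M3 -> A2/E3 P5 similar
  -> R2 @ bar 6 tick 0 v(1, 3): A3/G4 m7 -> C3/G3 P5 similar
  -> R4 @ bar 6 tick 0 v(0, 3): A2/G3 m7 untreated
  -> R2 @ bar 7 tick 0 v(0, 2): A2/E3 P5 -> D3/D4 P8 similar
  -> R7 @ bar 7 tick 0 v(1,): C3->B3 leap 11st
  -> R7 @ bar 7 tick 0 v(2,): E3->D4 leap 10st
  -> R7 @ bar 7 tick 0 v(3,): G3->F4 leap 10st
  -> R8 @ bar 7 tick 0 v(0, 2): penult P8 not 3rd/6th
  -> R2 @ bar 8 tick 0 v(1, 3): B3/F4 TT -> C4/G4 P5 similar
  -> R6 @ bar 8 tick 3 v(0, 2): closes on M3

(0, 0, R5, (0, 2))
(1, 0, R1, (0, 1))
(1, 0, R3, (2, 3))
(1, 0, R4, (0, 3))
(1, 1, R3, (2, 3))
(1, 2, R3, (2, 3))
(1, 3, R3, (2, 3))
(2, 0, R4, (0, 2))
(2, 0, R4, (0, 3))
(3, 0, R3, (2, 3))
(3, 0, R4, (0, 3))
(3, 1, R3, (2, 3))
(3, 2, R3, (2, 3))
(3, 3, R3, (2, 3))
(4, 0, R4, (0, 2))
(4, 0, R7, (3,))
(6, 0, R2, (0, 2))
(6, 0, R2, (1, 3))
(6, 0, R4, (0, 3))
(7, 0, R2, (0, 2))
(7, 0, R7, (1,))
(7, 0, R7, (2,))
(7, 0, R7, (3,))
(7, 0, R8, (0, 2))
(8, 0, R2, (1, 3))
(8, 3, R6, (0, 2))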